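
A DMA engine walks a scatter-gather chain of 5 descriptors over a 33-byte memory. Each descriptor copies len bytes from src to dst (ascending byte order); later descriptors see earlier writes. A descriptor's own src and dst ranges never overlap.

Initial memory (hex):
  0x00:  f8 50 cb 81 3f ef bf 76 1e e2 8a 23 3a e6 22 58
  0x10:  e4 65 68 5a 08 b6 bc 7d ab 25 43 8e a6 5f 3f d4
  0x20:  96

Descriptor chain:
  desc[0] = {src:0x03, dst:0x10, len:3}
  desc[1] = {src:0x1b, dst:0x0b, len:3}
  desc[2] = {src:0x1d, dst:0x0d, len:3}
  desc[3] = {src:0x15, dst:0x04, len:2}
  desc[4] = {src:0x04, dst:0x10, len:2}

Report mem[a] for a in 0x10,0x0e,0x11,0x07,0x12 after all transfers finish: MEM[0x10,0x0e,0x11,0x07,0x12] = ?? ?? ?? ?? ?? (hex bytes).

D0: mem[0x10..0x12] <- [81 3f ef]
D1: mem[0x0b..0x0d] <- [8e a6 5f]
D2: mem[0x0d..0x0f] <- [5f 3f d4]
D3: mem[0x04..0x05] <- [b6 bc]
D4: mem[0x10..0x11] <- [b6 bc]
query mem[0x10]=0xb6, mem[0x0e]=0x3f, mem[0x11]=0xbc, mem[0x07]=0x76, mem[0x12]=0xef

MEM[0x10,0x0e,0x11,0x07,0x12] = b6 3f bc 76 ef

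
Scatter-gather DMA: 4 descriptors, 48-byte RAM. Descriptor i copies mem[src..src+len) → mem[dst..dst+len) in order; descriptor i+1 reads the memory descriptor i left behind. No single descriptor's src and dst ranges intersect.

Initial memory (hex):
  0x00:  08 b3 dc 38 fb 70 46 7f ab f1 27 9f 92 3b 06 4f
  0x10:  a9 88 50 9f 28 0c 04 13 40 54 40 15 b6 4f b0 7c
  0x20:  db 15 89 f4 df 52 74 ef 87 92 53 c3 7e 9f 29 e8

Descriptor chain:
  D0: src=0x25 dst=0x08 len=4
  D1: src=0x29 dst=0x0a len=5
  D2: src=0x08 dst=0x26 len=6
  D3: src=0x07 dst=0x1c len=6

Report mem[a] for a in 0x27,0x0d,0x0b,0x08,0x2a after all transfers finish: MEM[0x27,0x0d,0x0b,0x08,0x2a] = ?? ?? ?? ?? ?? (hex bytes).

MEM[0x27,0x0d,0x0b,0x08,0x2a] = 74 7e 53 52 c3

  after D0: wrote 4B at 0x08 = 5274ef87
  after D1: wrote 5B at 0x0a = 9253c37e9f
  after D2: wrote 6B at 0x26 = 52749253c37e
  after D3: wrote 6B at 0x1c = 7f52749253c3
query mem[0x27]=0x74, mem[0x0d]=0x7e, mem[0x0b]=0x53, mem[0x08]=0x52, mem[0x2a]=0xc3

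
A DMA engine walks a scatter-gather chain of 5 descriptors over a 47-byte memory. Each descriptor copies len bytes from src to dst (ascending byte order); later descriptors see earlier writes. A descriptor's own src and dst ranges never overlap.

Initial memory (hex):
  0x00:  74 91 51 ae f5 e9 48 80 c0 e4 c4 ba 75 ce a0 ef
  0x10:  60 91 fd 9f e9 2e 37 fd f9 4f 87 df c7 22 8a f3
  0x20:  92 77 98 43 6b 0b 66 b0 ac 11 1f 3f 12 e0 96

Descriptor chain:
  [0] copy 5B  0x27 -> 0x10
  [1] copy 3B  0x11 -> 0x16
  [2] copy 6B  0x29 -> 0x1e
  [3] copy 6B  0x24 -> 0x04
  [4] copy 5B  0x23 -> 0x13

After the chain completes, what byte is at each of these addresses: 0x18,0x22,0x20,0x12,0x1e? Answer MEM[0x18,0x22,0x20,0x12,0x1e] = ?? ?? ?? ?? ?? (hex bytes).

MEM[0x18,0x22,0x20,0x12,0x1e] = 1f e0 3f 11 11

[0] 0x27->0x10 len=5 : b0 ac 11 1f 3f
[1] 0x11->0x16 len=3 : ac 11 1f
[2] 0x29->0x1e len=6 : 11 1f 3f 12 e0 96
[3] 0x24->0x04 len=6 : 6b 0b 66 b0 ac 11
[4] 0x23->0x13 len=5 : 96 6b 0b 66 b0
query mem[0x18]=0x1f, mem[0x22]=0xe0, mem[0x20]=0x3f, mem[0x12]=0x11, mem[0x1e]=0x11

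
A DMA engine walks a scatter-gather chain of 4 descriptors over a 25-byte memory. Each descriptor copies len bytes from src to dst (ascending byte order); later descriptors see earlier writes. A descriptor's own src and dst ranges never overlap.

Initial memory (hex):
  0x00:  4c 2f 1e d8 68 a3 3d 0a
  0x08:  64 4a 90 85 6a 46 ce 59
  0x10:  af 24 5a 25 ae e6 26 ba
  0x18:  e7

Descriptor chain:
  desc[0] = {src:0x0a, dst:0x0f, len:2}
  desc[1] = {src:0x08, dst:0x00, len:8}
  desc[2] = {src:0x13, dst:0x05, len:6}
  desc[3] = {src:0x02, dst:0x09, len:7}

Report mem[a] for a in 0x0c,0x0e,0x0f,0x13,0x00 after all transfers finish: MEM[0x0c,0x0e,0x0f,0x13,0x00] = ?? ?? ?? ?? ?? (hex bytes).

MEM[0x0c,0x0e,0x0f,0x13,0x00] = 25 e6 26 25 64

#0 dst[0x0f+2] := {0x90,0x85}
#1 dst[0x00+8] := {0x64,0x4a,0x90,0x85,0x6a,0x46,0xce,0x90}
#2 dst[0x05+6] := {0x25,0xae,0xe6,0x26,0xba,0xe7}
#3 dst[0x09+7] := {0x90,0x85,0x6a,0x25,0xae,0xe6,0x26}
query mem[0x0c]=0x25, mem[0x0e]=0xe6, mem[0x0f]=0x26, mem[0x13]=0x25, mem[0x00]=0x64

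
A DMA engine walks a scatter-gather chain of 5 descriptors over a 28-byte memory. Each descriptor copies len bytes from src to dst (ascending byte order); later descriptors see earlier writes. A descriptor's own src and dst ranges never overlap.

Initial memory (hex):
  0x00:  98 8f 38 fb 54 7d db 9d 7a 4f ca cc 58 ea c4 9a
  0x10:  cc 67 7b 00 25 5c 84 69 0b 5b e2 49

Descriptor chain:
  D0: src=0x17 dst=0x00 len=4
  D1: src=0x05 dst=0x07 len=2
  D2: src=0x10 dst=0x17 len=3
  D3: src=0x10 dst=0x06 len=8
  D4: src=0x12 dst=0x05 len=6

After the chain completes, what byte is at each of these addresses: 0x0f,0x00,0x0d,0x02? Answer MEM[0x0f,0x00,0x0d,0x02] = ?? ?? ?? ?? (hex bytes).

[0] 0x17->0x00 len=4 : 69 0b 5b e2
[1] 0x05->0x07 len=2 : 7d db
[2] 0x10->0x17 len=3 : cc 67 7b
[3] 0x10->0x06 len=8 : cc 67 7b 00 25 5c 84 cc
[4] 0x12->0x05 len=6 : 7b 00 25 5c 84 cc
query mem[0x0f]=0x9a, mem[0x00]=0x69, mem[0x0d]=0xcc, mem[0x02]=0x5b

MEM[0x0f,0x00,0x0d,0x02] = 9a 69 cc 5b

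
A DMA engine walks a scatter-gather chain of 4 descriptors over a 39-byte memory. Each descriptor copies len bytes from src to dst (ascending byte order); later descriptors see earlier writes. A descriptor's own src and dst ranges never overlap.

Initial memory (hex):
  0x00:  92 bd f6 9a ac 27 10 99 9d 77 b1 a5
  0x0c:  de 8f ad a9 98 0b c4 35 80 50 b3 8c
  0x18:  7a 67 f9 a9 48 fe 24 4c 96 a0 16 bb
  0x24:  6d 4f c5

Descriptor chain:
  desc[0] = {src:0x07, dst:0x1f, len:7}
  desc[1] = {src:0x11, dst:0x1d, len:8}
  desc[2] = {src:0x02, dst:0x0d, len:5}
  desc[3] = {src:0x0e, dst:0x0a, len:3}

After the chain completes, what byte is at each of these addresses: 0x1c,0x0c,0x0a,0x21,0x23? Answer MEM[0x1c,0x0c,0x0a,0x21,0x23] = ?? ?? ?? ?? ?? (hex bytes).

MEM[0x1c,0x0c,0x0a,0x21,0x23] = 48 27 9a 50 8c

D0: mem[0x1f..0x25] <- [99 9d 77 b1 a5 de 8f]
D1: mem[0x1d..0x24] <- [0b c4 35 80 50 b3 8c 7a]
D2: mem[0x0d..0x11] <- [f6 9a ac 27 10]
D3: mem[0x0a..0x0c] <- [9a ac 27]
query mem[0x1c]=0x48, mem[0x0c]=0x27, mem[0x0a]=0x9a, mem[0x21]=0x50, mem[0x23]=0x8c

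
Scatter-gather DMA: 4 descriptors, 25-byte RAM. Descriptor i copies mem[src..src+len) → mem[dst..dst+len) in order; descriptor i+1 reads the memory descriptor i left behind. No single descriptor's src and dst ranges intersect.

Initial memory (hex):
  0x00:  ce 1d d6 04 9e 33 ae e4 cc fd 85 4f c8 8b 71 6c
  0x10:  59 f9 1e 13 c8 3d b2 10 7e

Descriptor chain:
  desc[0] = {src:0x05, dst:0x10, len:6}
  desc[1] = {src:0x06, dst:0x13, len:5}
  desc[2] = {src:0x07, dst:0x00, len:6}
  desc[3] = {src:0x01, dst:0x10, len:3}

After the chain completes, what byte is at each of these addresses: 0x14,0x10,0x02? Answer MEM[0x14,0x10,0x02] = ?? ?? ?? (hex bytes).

  after D0: wrote 6B at 0x10 = 33aee4ccfd85
  after D1: wrote 5B at 0x13 = aee4ccfd85
  after D2: wrote 6B at 0x00 = e4ccfd854fc8
  after D3: wrote 3B at 0x10 = ccfd85
query mem[0x14]=0xe4, mem[0x10]=0xcc, mem[0x02]=0xfd

MEM[0x14,0x10,0x02] = e4 cc fd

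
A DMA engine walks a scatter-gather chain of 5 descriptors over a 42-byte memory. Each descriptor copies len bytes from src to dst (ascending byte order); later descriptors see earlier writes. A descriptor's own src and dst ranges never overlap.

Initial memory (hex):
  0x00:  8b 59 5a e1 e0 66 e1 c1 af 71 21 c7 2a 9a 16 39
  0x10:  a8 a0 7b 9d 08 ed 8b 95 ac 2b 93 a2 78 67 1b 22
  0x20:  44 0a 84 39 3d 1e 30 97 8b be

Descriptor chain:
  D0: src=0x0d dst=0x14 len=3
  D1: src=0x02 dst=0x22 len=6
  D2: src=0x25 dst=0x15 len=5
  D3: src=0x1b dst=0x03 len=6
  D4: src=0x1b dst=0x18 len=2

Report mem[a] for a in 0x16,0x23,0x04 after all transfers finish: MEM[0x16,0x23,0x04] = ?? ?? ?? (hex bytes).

[0] 0x0d->0x14 len=3 : 9a 16 39
[1] 0x02->0x22 len=6 : 5a e1 e0 66 e1 c1
[2] 0x25->0x15 len=5 : 66 e1 c1 8b be
[3] 0x1b->0x03 len=6 : a2 78 67 1b 22 44
[4] 0x1b->0x18 len=2 : a2 78
query mem[0x16]=0xe1, mem[0x23]=0xe1, mem[0x04]=0x78

MEM[0x16,0x23,0x04] = e1 e1 78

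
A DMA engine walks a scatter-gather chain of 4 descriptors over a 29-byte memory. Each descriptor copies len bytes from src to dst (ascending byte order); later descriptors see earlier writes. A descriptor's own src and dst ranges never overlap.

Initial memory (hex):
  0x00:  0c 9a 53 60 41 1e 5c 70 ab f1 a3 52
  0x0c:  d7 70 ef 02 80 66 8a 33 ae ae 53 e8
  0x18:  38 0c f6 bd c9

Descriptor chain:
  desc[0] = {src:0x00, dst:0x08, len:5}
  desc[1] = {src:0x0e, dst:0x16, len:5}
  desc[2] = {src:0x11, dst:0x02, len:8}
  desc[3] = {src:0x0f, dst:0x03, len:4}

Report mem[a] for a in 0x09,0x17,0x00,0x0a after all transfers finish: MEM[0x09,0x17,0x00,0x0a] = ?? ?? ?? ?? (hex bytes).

  after D0: wrote 5B at 0x08 = 0c9a536041
  after D1: wrote 5B at 0x16 = ef0280668a
  after D2: wrote 8B at 0x02 = 668a33aeaeef0280
  after D3: wrote 4B at 0x03 = 0280668a
query mem[0x09]=0x80, mem[0x17]=0x02, mem[0x00]=0x0c, mem[0x0a]=0x53

MEM[0x09,0x17,0x00,0x0a] = 80 02 0c 53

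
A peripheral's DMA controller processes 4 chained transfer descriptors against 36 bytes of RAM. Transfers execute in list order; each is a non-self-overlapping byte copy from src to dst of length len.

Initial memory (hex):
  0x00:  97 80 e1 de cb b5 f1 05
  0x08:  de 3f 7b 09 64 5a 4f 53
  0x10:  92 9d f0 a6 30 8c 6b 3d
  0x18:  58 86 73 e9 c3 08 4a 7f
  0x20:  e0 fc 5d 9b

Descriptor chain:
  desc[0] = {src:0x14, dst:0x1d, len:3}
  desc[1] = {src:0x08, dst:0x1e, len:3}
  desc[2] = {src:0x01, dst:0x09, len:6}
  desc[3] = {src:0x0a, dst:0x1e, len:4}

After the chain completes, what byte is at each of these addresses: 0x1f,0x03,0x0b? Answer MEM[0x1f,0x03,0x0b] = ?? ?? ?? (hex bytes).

MEM[0x1f,0x03,0x0b] = de de de

[0] 0x14->0x1d len=3 : 30 8c 6b
[1] 0x08->0x1e len=3 : de 3f 7b
[2] 0x01->0x09 len=6 : 80 e1 de cb b5 f1
[3] 0x0a->0x1e len=4 : e1 de cb b5
query mem[0x1f]=0xde, mem[0x03]=0xde, mem[0x0b]=0xde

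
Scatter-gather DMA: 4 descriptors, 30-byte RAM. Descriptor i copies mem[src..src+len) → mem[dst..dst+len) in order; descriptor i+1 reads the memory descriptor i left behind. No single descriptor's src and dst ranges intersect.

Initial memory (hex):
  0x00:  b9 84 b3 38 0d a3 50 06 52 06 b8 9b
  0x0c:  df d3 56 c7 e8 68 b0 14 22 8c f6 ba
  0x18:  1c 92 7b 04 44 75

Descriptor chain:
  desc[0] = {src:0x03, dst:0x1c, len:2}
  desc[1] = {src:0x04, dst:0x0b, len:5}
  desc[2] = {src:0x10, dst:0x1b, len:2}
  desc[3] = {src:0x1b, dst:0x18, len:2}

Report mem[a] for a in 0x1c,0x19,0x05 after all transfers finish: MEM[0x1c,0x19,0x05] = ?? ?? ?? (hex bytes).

[0] 0x03->0x1c len=2 : 38 0d
[1] 0x04->0x0b len=5 : 0d a3 50 06 52
[2] 0x10->0x1b len=2 : e8 68
[3] 0x1b->0x18 len=2 : e8 68
query mem[0x1c]=0x68, mem[0x19]=0x68, mem[0x05]=0xa3

MEM[0x1c,0x19,0x05] = 68 68 a3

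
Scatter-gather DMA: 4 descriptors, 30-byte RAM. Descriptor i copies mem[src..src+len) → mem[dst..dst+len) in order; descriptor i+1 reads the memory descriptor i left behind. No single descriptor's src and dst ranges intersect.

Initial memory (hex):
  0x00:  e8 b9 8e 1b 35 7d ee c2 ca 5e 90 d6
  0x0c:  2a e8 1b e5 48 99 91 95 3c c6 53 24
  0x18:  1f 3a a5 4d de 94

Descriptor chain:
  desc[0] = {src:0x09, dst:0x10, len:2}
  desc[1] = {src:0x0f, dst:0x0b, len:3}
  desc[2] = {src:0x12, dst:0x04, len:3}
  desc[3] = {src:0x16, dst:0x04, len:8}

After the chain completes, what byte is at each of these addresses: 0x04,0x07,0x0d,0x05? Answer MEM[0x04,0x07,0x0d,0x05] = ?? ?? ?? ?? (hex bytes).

  after D0: wrote 2B at 0x10 = 5e90
  after D1: wrote 3B at 0x0b = e55e90
  after D2: wrote 3B at 0x04 = 91953c
  after D3: wrote 8B at 0x04 = 53241f3aa54dde94
query mem[0x04]=0x53, mem[0x07]=0x3a, mem[0x0d]=0x90, mem[0x05]=0x24

MEM[0x04,0x07,0x0d,0x05] = 53 3a 90 24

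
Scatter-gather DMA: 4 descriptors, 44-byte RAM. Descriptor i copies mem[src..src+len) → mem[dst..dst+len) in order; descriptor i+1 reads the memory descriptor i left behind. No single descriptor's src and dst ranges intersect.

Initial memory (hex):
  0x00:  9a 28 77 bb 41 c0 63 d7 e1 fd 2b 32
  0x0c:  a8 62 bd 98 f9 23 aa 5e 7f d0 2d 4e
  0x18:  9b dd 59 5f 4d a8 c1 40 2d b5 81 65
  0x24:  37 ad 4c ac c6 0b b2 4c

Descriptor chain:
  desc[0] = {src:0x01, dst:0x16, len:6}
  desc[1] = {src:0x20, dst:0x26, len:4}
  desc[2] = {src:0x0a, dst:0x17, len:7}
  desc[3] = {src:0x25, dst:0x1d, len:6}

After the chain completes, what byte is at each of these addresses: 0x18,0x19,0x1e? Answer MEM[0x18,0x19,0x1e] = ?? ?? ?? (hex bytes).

MEM[0x18,0x19,0x1e] = 32 a8 2d

D0: mem[0x16..0x1b] <- [28 77 bb 41 c0 63]
D1: mem[0x26..0x29] <- [2d b5 81 65]
D2: mem[0x17..0x1d] <- [2b 32 a8 62 bd 98 f9]
D3: mem[0x1d..0x22] <- [ad 2d b5 81 65 b2]
query mem[0x18]=0x32, mem[0x19]=0xa8, mem[0x1e]=0x2d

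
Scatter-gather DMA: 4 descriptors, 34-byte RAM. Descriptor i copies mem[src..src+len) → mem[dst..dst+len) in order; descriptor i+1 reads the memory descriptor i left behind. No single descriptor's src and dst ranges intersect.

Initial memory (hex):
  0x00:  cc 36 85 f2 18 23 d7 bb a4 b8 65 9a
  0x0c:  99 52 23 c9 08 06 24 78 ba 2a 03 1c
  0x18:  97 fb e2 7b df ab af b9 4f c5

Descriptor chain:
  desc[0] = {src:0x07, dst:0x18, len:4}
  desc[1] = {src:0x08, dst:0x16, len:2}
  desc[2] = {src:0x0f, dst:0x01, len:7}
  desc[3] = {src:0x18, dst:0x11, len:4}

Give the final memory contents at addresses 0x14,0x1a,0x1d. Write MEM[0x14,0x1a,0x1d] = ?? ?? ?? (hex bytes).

MEM[0x14,0x1a,0x1d] = 65 b8 ab

D0: mem[0x18..0x1b] <- [bb a4 b8 65]
D1: mem[0x16..0x17] <- [a4 b8]
D2: mem[0x01..0x07] <- [c9 08 06 24 78 ba 2a]
D3: mem[0x11..0x14] <- [bb a4 b8 65]
query mem[0x14]=0x65, mem[0x1a]=0xb8, mem[0x1d]=0xab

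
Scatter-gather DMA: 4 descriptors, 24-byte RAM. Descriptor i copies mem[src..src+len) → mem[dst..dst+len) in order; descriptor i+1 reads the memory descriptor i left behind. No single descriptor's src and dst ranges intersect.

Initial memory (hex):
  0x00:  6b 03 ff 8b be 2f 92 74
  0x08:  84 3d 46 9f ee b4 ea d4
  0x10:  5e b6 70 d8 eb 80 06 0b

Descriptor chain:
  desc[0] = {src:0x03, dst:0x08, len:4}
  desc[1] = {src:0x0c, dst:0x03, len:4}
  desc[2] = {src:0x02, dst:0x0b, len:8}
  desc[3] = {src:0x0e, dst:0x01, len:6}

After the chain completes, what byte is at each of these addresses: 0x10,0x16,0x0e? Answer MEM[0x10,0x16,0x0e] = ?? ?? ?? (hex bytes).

MEM[0x10,0x16,0x0e] = 74 06 ea

#0 dst[0x08+4] := {0x8b,0xbe,0x2f,0x92}
#1 dst[0x03+4] := {0xee,0xb4,0xea,0xd4}
#2 dst[0x0b+8] := {0xff,0xee,0xb4,0xea,0xd4,0x74,0x8b,0xbe}
#3 dst[0x01+6] := {0xea,0xd4,0x74,0x8b,0xbe,0xd8}
query mem[0x10]=0x74, mem[0x16]=0x06, mem[0x0e]=0xea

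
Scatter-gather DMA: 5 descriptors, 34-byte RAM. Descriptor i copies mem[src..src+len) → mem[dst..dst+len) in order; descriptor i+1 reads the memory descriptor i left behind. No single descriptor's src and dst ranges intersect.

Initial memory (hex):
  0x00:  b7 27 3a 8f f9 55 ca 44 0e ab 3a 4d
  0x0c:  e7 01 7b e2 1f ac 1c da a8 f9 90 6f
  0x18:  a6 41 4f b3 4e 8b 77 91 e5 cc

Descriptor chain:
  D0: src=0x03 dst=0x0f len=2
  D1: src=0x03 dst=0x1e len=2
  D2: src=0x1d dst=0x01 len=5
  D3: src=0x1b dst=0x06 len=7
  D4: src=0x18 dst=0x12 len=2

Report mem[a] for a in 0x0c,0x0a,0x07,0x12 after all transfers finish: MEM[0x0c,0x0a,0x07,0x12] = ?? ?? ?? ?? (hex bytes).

D0: mem[0x0f..0x10] <- [8f f9]
D1: mem[0x1e..0x1f] <- [8f f9]
D2: mem[0x01..0x05] <- [8b 8f f9 e5 cc]
D3: mem[0x06..0x0c] <- [b3 4e 8b 8f f9 e5 cc]
D4: mem[0x12..0x13] <- [a6 41]
query mem[0x0c]=0xcc, mem[0x0a]=0xf9, mem[0x07]=0x4e, mem[0x12]=0xa6

MEM[0x0c,0x0a,0x07,0x12] = cc f9 4e a6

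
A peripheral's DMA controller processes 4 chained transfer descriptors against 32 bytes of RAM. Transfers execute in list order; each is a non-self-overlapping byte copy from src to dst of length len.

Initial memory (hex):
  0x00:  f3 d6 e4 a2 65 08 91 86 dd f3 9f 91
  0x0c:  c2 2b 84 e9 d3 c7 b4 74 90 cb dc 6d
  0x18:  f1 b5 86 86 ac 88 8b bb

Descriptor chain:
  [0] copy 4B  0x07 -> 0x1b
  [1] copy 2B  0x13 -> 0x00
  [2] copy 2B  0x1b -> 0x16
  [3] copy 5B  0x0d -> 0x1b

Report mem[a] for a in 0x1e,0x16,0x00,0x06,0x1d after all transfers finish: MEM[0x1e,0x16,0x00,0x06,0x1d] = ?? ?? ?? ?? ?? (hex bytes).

MEM[0x1e,0x16,0x00,0x06,0x1d] = d3 86 74 91 e9

D0: mem[0x1b..0x1e] <- [86 dd f3 9f]
D1: mem[0x00..0x01] <- [74 90]
D2: mem[0x16..0x17] <- [86 dd]
D3: mem[0x1b..0x1f] <- [2b 84 e9 d3 c7]
query mem[0x1e]=0xd3, mem[0x16]=0x86, mem[0x00]=0x74, mem[0x06]=0x91, mem[0x1d]=0xe9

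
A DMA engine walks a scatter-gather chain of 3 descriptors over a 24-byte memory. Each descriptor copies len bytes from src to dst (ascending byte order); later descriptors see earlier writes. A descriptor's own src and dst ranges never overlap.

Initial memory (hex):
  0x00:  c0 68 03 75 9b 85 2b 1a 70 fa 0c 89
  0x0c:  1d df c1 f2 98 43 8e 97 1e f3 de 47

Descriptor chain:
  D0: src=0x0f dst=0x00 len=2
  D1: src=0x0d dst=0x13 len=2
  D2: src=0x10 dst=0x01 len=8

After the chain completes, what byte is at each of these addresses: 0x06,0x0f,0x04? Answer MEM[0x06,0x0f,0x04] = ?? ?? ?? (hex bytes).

MEM[0x06,0x0f,0x04] = f3 f2 df

  after D0: wrote 2B at 0x00 = f298
  after D1: wrote 2B at 0x13 = dfc1
  after D2: wrote 8B at 0x01 = 98438edfc1f3de47
query mem[0x06]=0xf3, mem[0x0f]=0xf2, mem[0x04]=0xdf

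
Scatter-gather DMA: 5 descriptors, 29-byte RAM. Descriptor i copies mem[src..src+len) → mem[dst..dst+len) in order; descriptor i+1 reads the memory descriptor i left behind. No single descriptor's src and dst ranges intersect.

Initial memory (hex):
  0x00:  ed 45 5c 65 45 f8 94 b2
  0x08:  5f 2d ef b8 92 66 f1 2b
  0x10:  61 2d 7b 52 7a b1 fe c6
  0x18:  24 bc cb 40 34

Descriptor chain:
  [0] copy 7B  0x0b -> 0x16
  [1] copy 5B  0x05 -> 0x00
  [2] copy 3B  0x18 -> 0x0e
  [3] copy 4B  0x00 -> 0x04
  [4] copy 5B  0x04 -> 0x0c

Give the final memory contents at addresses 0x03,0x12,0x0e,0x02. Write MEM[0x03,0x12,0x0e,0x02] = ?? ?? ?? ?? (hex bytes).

  after D0: wrote 7B at 0x16 = b89266f12b612d
  after D1: wrote 5B at 0x00 = f894b25f2d
  after D2: wrote 3B at 0x0e = 66f12b
  after D3: wrote 4B at 0x04 = f894b25f
  after D4: wrote 5B at 0x0c = f894b25f5f
query mem[0x03]=0x5f, mem[0x12]=0x7b, mem[0x0e]=0xb2, mem[0x02]=0xb2

MEM[0x03,0x12,0x0e,0x02] = 5f 7b b2 b2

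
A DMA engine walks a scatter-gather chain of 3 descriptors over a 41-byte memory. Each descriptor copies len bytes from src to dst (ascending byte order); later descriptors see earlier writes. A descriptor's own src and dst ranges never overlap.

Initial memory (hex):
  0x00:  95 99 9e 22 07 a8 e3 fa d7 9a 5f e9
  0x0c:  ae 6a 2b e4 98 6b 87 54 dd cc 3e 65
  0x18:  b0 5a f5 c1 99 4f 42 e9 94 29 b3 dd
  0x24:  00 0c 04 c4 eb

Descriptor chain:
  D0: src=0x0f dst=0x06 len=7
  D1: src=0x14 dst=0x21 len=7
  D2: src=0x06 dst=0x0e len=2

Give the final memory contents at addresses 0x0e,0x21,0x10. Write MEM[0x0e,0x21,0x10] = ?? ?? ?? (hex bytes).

MEM[0x0e,0x21,0x10] = e4 dd 98

#0 dst[0x06+7] := {0xe4,0x98,0x6b,0x87,0x54,0xdd,0xcc}
#1 dst[0x21+7] := {0xdd,0xcc,0x3e,0x65,0xb0,0x5a,0xf5}
#2 dst[0x0e+2] := {0xe4,0x98}
query mem[0x0e]=0xe4, mem[0x21]=0xdd, mem[0x10]=0x98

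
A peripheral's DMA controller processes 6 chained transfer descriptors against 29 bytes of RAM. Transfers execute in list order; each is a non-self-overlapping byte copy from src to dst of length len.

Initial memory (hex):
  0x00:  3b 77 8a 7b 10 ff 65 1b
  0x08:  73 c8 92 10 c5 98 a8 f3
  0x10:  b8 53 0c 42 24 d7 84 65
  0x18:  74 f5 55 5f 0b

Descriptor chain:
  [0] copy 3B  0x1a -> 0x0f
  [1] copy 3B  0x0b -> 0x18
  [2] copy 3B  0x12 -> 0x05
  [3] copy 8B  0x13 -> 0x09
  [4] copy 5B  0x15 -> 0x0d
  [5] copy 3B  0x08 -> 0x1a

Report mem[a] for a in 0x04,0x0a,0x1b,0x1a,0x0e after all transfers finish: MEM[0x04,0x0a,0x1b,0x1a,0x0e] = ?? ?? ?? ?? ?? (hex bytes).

  after D0: wrote 3B at 0x0f = 555f0b
  after D1: wrote 3B at 0x18 = 10c598
  after D2: wrote 3B at 0x05 = 0c4224
  after D3: wrote 8B at 0x09 = 4224d7846510c598
  after D4: wrote 5B at 0x0d = d7846510c5
  after D5: wrote 3B at 0x1a = 734224
query mem[0x04]=0x10, mem[0x0a]=0x24, mem[0x1b]=0x42, mem[0x1a]=0x73, mem[0x0e]=0x84

MEM[0x04,0x0a,0x1b,0x1a,0x0e] = 10 24 42 73 84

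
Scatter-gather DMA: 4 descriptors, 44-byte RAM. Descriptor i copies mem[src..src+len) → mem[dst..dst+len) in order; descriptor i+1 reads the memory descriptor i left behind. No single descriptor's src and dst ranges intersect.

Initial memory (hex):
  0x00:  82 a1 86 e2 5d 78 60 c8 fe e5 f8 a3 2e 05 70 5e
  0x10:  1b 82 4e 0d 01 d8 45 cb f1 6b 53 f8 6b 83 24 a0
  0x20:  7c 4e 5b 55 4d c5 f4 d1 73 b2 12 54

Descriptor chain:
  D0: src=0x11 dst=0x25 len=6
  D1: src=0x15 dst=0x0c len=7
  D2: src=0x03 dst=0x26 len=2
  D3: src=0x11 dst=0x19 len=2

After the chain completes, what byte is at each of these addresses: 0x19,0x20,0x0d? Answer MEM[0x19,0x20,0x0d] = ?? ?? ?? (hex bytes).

[0] 0x11->0x25 len=6 : 82 4e 0d 01 d8 45
[1] 0x15->0x0c len=7 : d8 45 cb f1 6b 53 f8
[2] 0x03->0x26 len=2 : e2 5d
[3] 0x11->0x19 len=2 : 53 f8
query mem[0x19]=0x53, mem[0x20]=0x7c, mem[0x0d]=0x45

MEM[0x19,0x20,0x0d] = 53 7c 45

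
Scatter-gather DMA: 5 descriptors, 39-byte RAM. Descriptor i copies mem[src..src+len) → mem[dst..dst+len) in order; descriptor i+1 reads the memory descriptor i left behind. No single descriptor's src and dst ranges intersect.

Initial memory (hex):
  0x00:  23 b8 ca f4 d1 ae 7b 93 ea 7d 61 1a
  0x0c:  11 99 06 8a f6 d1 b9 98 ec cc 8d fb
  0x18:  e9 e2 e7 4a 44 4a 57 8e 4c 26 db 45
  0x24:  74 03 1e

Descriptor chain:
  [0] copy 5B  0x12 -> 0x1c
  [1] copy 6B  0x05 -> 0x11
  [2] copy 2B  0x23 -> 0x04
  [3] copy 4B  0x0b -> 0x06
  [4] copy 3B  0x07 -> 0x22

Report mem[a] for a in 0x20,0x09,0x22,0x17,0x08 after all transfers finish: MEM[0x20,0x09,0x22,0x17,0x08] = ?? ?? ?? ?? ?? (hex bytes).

[0] 0x12->0x1c len=5 : b9 98 ec cc 8d
[1] 0x05->0x11 len=6 : ae 7b 93 ea 7d 61
[2] 0x23->0x04 len=2 : 45 74
[3] 0x0b->0x06 len=4 : 1a 11 99 06
[4] 0x07->0x22 len=3 : 11 99 06
query mem[0x20]=0x8d, mem[0x09]=0x06, mem[0x22]=0x11, mem[0x17]=0xfb, mem[0x08]=0x99

MEM[0x20,0x09,0x22,0x17,0x08] = 8d 06 11 fb 99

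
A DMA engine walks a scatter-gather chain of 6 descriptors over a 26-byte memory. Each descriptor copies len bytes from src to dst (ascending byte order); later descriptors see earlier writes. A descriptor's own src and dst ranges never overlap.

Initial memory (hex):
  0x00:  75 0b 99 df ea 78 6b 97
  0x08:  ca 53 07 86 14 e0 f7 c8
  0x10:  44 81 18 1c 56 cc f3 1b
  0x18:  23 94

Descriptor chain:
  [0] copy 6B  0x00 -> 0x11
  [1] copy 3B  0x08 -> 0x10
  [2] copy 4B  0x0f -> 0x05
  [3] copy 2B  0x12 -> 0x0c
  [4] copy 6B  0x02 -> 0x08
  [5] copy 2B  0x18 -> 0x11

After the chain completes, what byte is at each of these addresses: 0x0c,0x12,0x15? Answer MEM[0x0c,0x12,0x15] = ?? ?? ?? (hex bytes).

MEM[0x0c,0x12,0x15] = ca 94 ea

[0] 0x00->0x11 len=6 : 75 0b 99 df ea 78
[1] 0x08->0x10 len=3 : ca 53 07
[2] 0x0f->0x05 len=4 : c8 ca 53 07
[3] 0x12->0x0c len=2 : 07 99
[4] 0x02->0x08 len=6 : 99 df ea c8 ca 53
[5] 0x18->0x11 len=2 : 23 94
query mem[0x0c]=0xca, mem[0x12]=0x94, mem[0x15]=0xea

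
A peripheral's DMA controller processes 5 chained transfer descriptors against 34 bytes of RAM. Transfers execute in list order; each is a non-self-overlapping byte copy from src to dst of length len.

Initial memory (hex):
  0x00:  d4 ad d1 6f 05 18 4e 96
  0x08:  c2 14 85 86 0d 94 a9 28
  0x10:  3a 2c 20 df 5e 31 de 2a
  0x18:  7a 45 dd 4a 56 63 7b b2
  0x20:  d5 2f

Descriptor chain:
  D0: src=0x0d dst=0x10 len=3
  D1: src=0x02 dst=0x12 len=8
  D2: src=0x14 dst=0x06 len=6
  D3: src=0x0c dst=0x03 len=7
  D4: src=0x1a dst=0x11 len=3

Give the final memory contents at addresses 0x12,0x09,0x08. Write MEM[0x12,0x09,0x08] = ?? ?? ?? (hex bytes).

MEM[0x12,0x09,0x08] = 4a d1 a9

D0: mem[0x10..0x12] <- [94 a9 28]
D1: mem[0x12..0x19] <- [d1 6f 05 18 4e 96 c2 14]
D2: mem[0x06..0x0b] <- [05 18 4e 96 c2 14]
D3: mem[0x03..0x09] <- [0d 94 a9 28 94 a9 d1]
D4: mem[0x11..0x13] <- [dd 4a 56]
query mem[0x12]=0x4a, mem[0x09]=0xd1, mem[0x08]=0xa9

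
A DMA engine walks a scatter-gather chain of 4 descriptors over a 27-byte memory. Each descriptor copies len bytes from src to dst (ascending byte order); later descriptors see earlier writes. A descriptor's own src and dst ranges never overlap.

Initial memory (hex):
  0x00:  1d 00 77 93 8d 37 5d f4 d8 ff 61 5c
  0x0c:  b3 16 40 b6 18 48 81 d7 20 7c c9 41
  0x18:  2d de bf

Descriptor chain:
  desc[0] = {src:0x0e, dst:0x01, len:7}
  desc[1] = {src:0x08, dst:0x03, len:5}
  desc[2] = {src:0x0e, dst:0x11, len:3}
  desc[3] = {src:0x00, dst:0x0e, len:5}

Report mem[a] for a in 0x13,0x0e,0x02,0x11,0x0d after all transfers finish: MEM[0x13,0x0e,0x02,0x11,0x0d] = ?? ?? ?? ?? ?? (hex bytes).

MEM[0x13,0x0e,0x02,0x11,0x0d] = 18 1d b6 d8 16

[0] 0x0e->0x01 len=7 : 40 b6 18 48 81 d7 20
[1] 0x08->0x03 len=5 : d8 ff 61 5c b3
[2] 0x0e->0x11 len=3 : 40 b6 18
[3] 0x00->0x0e len=5 : 1d 40 b6 d8 ff
query mem[0x13]=0x18, mem[0x0e]=0x1d, mem[0x02]=0xb6, mem[0x11]=0xd8, mem[0x0d]=0x16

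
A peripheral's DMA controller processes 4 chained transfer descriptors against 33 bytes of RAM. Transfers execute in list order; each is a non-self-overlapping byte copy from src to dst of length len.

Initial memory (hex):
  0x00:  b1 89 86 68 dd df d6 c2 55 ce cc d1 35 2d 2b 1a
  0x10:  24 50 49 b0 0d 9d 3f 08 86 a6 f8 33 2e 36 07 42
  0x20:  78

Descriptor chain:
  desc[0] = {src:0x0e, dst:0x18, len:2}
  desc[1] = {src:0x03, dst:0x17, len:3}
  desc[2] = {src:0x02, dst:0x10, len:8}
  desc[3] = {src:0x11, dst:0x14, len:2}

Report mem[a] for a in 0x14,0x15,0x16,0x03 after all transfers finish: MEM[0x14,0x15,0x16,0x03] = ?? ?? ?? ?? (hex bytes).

[0] 0x0e->0x18 len=2 : 2b 1a
[1] 0x03->0x17 len=3 : 68 dd df
[2] 0x02->0x10 len=8 : 86 68 dd df d6 c2 55 ce
[3] 0x11->0x14 len=2 : 68 dd
query mem[0x14]=0x68, mem[0x15]=0xdd, mem[0x16]=0x55, mem[0x03]=0x68

MEM[0x14,0x15,0x16,0x03] = 68 dd 55 68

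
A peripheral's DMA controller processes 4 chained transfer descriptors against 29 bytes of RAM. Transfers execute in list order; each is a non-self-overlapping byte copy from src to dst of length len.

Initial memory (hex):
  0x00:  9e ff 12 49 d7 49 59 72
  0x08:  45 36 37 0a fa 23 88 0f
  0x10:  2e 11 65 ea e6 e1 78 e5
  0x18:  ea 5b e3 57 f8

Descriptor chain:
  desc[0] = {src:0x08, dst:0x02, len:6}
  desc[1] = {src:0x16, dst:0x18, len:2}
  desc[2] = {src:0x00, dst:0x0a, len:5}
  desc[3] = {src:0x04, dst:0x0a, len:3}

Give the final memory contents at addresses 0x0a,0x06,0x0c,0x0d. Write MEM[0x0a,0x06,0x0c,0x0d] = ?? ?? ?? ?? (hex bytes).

#0 dst[0x02+6] := {0x45,0x36,0x37,0x0a,0xfa,0x23}
#1 dst[0x18+2] := {0x78,0xe5}
#2 dst[0x0a+5] := {0x9e,0xff,0x45,0x36,0x37}
#3 dst[0x0a+3] := {0x37,0x0a,0xfa}
query mem[0x0a]=0x37, mem[0x06]=0xfa, mem[0x0c]=0xfa, mem[0x0d]=0x36

MEM[0x0a,0x06,0x0c,0x0d] = 37 fa fa 36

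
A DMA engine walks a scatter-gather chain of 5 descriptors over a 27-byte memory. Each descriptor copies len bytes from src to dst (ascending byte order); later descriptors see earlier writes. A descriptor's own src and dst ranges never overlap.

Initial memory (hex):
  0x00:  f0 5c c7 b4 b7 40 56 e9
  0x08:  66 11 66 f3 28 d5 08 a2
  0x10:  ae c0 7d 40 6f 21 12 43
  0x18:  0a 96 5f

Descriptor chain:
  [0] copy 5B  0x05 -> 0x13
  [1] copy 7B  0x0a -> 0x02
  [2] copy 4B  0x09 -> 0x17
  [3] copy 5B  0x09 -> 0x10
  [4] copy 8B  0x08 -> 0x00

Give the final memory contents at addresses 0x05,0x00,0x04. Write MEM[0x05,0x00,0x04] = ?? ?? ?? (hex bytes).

MEM[0x05,0x00,0x04] = d5 ae 28

  after D0: wrote 5B at 0x13 = 4056e96611
  after D1: wrote 7B at 0x02 = 66f328d508a2ae
  after D2: wrote 4B at 0x17 = 1166f328
  after D3: wrote 5B at 0x10 = 1166f328d5
  after D4: wrote 8B at 0x00 = ae1166f328d508a2
query mem[0x05]=0xd5, mem[0x00]=0xae, mem[0x04]=0x28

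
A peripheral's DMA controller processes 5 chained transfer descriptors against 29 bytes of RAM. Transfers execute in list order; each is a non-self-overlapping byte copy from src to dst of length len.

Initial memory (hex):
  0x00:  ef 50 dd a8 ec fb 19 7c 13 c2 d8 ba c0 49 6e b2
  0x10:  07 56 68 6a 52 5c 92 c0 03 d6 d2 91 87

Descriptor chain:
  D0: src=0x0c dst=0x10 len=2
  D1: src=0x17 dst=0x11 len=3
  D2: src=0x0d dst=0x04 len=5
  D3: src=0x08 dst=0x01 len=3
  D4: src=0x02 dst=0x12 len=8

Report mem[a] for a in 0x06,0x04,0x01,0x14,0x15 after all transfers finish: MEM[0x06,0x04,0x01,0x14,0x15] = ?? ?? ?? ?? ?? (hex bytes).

  after D0: wrote 2B at 0x10 = c049
  after D1: wrote 3B at 0x11 = c003d6
  after D2: wrote 5B at 0x04 = 496eb2c0c0
  after D3: wrote 3B at 0x01 = c0c2d8
  after D4: wrote 8B at 0x12 = c2d8496eb2c0c0c2
query mem[0x06]=0xb2, mem[0x04]=0x49, mem[0x01]=0xc0, mem[0x14]=0x49, mem[0x15]=0x6e

MEM[0x06,0x04,0x01,0x14,0x15] = b2 49 c0 49 6e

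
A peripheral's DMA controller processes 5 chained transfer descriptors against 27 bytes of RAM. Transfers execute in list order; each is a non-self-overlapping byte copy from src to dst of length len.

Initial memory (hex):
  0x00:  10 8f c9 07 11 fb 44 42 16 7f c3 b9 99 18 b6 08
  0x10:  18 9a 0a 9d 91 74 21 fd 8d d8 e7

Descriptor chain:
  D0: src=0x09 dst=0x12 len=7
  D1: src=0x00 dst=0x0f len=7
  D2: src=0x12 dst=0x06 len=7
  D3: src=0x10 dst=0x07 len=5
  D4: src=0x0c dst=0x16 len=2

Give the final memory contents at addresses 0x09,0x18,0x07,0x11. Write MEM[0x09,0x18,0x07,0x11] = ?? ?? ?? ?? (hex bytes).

MEM[0x09,0x18,0x07,0x11] = 07 08 8f c9

  after D0: wrote 7B at 0x12 = 7fc3b99918b608
  after D1: wrote 7B at 0x0f = 108fc90711fb44
  after D2: wrote 7B at 0x06 = 0711fb4418b608
  after D3: wrote 5B at 0x07 = 8fc90711fb
  after D4: wrote 2B at 0x16 = 0818
query mem[0x09]=0x07, mem[0x18]=0x08, mem[0x07]=0x8f, mem[0x11]=0xc9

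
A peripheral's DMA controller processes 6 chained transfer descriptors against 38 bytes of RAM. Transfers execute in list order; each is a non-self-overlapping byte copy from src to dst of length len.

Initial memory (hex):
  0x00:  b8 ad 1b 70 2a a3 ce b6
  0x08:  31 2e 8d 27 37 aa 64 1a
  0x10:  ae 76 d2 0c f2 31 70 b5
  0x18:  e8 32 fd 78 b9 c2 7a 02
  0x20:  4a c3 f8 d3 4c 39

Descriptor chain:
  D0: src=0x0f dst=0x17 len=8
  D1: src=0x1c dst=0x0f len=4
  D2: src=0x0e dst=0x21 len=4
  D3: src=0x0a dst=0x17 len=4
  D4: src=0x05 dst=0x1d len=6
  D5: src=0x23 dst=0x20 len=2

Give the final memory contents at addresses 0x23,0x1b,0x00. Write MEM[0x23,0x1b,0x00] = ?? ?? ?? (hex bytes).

[0] 0x0f->0x17 len=8 : 1a ae 76 d2 0c f2 31 70
[1] 0x1c->0x0f len=4 : f2 31 70 02
[2] 0x0e->0x21 len=4 : 64 f2 31 70
[3] 0x0a->0x17 len=4 : 8d 27 37 aa
[4] 0x05->0x1d len=6 : a3 ce b6 31 2e 8d
[5] 0x23->0x20 len=2 : 31 70
query mem[0x23]=0x31, mem[0x1b]=0x0c, mem[0x00]=0xb8

MEM[0x23,0x1b,0x00] = 31 0c b8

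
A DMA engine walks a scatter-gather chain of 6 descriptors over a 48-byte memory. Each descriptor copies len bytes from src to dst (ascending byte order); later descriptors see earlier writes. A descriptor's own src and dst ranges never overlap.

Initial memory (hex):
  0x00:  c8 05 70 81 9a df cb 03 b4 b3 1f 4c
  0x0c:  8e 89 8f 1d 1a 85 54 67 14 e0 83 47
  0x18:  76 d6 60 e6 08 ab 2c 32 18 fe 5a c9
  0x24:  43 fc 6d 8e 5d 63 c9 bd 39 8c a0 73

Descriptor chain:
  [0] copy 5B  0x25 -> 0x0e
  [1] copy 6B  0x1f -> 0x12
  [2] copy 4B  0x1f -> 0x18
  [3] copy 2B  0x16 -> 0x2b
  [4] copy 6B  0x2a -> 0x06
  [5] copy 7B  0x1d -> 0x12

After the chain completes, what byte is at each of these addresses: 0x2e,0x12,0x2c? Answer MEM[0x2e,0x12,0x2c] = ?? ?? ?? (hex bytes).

MEM[0x2e,0x12,0x2c] = a0 ab 43

D0: mem[0x0e..0x12] <- [fc 6d 8e 5d 63]
D1: mem[0x12..0x17] <- [32 18 fe 5a c9 43]
D2: mem[0x18..0x1b] <- [32 18 fe 5a]
D3: mem[0x2b..0x2c] <- [c9 43]
D4: mem[0x06..0x0b] <- [c9 c9 43 8c a0 73]
D5: mem[0x12..0x18] <- [ab 2c 32 18 fe 5a c9]
query mem[0x2e]=0xa0, mem[0x12]=0xab, mem[0x2c]=0x43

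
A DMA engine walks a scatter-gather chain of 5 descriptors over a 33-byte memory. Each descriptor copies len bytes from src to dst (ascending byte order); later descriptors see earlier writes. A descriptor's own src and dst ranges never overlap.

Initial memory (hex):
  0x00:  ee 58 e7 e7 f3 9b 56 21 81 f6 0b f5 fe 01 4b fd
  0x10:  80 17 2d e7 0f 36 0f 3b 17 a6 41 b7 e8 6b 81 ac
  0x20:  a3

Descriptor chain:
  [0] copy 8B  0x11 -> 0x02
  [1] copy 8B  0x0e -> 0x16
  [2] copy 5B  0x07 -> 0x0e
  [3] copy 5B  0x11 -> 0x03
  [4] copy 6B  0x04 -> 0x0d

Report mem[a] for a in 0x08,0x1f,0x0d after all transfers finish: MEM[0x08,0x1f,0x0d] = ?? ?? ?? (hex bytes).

MEM[0x08,0x1f,0x0d] = 3b ac f5

  after D0: wrote 8B at 0x02 = 172de70f360f3b17
  after D1: wrote 8B at 0x16 = 4bfd80172de70f36
  after D2: wrote 5B at 0x0e = 0f3b170bf5
  after D3: wrote 5B at 0x03 = 0bf5e70f36
  after D4: wrote 6B at 0x0d = f5e70f363b17
query mem[0x08]=0x3b, mem[0x1f]=0xac, mem[0x0d]=0xf5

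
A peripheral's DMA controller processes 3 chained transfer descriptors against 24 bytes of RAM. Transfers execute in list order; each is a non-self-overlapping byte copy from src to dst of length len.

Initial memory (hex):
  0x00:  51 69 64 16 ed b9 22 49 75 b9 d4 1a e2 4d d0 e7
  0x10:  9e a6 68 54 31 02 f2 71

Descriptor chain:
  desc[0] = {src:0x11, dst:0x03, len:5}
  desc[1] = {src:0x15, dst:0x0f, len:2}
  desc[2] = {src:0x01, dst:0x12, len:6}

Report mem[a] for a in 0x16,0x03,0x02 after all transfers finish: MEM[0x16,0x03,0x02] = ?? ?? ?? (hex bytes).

MEM[0x16,0x03,0x02] = 54 a6 64

  after D0: wrote 5B at 0x03 = a668543102
  after D1: wrote 2B at 0x0f = 02f2
  after D2: wrote 6B at 0x12 = 6964a6685431
query mem[0x16]=0x54, mem[0x03]=0xa6, mem[0x02]=0x64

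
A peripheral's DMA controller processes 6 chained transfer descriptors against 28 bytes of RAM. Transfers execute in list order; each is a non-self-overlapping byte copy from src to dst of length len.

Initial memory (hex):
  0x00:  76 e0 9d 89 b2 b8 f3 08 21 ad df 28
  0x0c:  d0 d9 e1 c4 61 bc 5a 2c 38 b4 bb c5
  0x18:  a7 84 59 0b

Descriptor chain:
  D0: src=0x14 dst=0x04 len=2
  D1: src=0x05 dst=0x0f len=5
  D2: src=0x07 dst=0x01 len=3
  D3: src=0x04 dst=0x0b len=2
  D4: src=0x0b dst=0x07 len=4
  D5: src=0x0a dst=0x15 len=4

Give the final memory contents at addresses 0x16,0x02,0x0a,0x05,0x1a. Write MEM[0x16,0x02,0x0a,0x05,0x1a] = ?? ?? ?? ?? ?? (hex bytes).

#0 dst[0x04+2] := {0x38,0xb4}
#1 dst[0x0f+5] := {0xb4,0xf3,0x08,0x21,0xad}
#2 dst[0x01+3] := {0x08,0x21,0xad}
#3 dst[0x0b+2] := {0x38,0xb4}
#4 dst[0x07+4] := {0x38,0xb4,0xd9,0xe1}
#5 dst[0x15+4] := {0xe1,0x38,0xb4,0xd9}
query mem[0x16]=0x38, mem[0x02]=0x21, mem[0x0a]=0xe1, mem[0x05]=0xb4, mem[0x1a]=0x59

MEM[0x16,0x02,0x0a,0x05,0x1a] = 38 21 e1 b4 59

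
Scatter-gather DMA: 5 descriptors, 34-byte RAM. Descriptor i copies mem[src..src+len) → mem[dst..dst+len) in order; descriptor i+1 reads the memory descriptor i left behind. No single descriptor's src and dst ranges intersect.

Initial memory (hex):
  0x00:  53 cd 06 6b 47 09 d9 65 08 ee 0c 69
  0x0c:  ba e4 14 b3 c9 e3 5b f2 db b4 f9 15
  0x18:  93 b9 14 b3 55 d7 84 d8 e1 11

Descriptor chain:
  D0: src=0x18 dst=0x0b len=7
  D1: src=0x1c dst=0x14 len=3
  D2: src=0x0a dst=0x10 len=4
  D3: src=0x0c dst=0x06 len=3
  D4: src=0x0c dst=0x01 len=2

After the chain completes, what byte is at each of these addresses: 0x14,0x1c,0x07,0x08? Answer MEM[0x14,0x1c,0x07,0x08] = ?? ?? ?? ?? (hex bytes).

MEM[0x14,0x1c,0x07,0x08] = 55 55 14 b3

D0: mem[0x0b..0x11] <- [93 b9 14 b3 55 d7 84]
D1: mem[0x14..0x16] <- [55 d7 84]
D2: mem[0x10..0x13] <- [0c 93 b9 14]
D3: mem[0x06..0x08] <- [b9 14 b3]
D4: mem[0x01..0x02] <- [b9 14]
query mem[0x14]=0x55, mem[0x1c]=0x55, mem[0x07]=0x14, mem[0x08]=0xb3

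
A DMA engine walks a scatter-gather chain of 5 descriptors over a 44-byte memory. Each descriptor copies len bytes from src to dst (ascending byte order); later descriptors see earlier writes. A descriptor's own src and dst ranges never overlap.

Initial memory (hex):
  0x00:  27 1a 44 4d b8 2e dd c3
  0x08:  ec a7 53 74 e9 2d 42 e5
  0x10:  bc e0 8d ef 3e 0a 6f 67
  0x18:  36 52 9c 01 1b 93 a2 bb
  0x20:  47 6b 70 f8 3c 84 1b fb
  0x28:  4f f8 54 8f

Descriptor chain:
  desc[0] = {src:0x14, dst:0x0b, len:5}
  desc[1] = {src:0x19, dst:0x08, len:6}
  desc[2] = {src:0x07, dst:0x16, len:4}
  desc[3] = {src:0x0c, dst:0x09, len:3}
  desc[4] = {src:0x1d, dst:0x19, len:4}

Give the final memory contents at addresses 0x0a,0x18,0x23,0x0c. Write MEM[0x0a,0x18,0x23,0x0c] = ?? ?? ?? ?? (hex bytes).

D0: mem[0x0b..0x0f] <- [3e 0a 6f 67 36]
D1: mem[0x08..0x0d] <- [52 9c 01 1b 93 a2]
D2: mem[0x16..0x19] <- [c3 52 9c 01]
D3: mem[0x09..0x0b] <- [93 a2 67]
D4: mem[0x19..0x1c] <- [93 a2 bb 47]
query mem[0x0a]=0xa2, mem[0x18]=0x9c, mem[0x23]=0xf8, mem[0x0c]=0x93

MEM[0x0a,0x18,0x23,0x0c] = a2 9c f8 93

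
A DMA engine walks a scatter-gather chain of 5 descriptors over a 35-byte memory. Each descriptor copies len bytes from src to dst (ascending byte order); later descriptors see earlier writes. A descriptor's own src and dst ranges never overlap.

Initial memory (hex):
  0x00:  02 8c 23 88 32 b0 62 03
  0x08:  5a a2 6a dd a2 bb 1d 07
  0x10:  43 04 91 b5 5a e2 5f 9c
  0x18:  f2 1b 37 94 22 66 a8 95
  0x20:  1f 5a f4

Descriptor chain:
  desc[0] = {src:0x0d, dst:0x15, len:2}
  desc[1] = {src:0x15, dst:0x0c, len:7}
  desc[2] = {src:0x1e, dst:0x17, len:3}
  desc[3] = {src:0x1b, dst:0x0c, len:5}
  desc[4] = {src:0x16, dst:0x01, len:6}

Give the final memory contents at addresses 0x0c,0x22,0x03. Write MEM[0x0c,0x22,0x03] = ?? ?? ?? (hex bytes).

MEM[0x0c,0x22,0x03] = 94 f4 95

#0 dst[0x15+2] := {0xbb,0x1d}
#1 dst[0x0c+7] := {0xbb,0x1d,0x9c,0xf2,0x1b,0x37,0x94}
#2 dst[0x17+3] := {0xa8,0x95,0x1f}
#3 dst[0x0c+5] := {0x94,0x22,0x66,0xa8,0x95}
#4 dst[0x01+6] := {0x1d,0xa8,0x95,0x1f,0x37,0x94}
query mem[0x0c]=0x94, mem[0x22]=0xf4, mem[0x03]=0x95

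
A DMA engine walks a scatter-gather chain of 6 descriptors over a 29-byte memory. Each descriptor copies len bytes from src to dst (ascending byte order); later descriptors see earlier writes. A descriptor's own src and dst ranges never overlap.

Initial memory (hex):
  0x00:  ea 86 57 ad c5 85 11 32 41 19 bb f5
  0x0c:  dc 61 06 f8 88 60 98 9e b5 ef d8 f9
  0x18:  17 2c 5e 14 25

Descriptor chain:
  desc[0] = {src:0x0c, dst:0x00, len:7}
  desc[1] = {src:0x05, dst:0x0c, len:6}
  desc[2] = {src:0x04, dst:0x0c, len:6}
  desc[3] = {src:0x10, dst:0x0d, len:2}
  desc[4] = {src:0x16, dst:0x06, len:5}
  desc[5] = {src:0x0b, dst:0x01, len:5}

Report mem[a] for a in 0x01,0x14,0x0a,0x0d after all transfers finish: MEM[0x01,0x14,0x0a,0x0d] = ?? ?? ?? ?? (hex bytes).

MEM[0x01,0x14,0x0a,0x0d] = f5 b5 5e 41

  after D0: wrote 7B at 0x00 = dc6106f8886098
  after D1: wrote 6B at 0x0c = 6098324119bb
  after D2: wrote 6B at 0x0c = 886098324119
  after D3: wrote 2B at 0x0d = 4119
  after D4: wrote 5B at 0x06 = d8f9172c5e
  after D5: wrote 5B at 0x01 = f588411932
query mem[0x01]=0xf5, mem[0x14]=0xb5, mem[0x0a]=0x5e, mem[0x0d]=0x41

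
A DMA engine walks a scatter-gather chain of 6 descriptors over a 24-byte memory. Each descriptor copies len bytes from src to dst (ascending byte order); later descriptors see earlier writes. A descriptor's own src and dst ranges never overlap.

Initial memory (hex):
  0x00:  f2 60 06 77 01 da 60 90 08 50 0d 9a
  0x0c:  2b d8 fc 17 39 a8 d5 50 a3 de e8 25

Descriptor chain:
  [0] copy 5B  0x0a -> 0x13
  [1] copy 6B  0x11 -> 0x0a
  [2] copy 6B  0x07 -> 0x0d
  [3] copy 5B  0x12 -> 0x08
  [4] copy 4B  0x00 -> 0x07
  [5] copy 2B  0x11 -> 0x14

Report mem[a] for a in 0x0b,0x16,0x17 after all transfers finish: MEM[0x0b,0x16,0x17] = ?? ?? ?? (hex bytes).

D0: mem[0x13..0x17] <- [0d 9a 2b d8 fc]
D1: mem[0x0a..0x0f] <- [a8 d5 0d 9a 2b d8]
D2: mem[0x0d..0x12] <- [90 08 50 a8 d5 0d]
D3: mem[0x08..0x0c] <- [0d 0d 9a 2b d8]
D4: mem[0x07..0x0a] <- [f2 60 06 77]
D5: mem[0x14..0x15] <- [d5 0d]
query mem[0x0b]=0x2b, mem[0x16]=0xd8, mem[0x17]=0xfc

MEM[0x0b,0x16,0x17] = 2b d8 fc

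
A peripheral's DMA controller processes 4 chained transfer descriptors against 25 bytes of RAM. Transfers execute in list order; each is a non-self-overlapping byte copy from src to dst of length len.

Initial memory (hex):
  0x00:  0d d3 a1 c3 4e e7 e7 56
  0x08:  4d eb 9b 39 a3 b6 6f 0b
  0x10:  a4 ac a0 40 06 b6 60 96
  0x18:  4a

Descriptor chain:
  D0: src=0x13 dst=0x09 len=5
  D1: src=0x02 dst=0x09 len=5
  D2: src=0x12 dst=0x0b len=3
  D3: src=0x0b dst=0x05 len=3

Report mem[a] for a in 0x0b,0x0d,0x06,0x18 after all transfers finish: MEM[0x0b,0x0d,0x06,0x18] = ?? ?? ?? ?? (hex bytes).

[0] 0x13->0x09 len=5 : 40 06 b6 60 96
[1] 0x02->0x09 len=5 : a1 c3 4e e7 e7
[2] 0x12->0x0b len=3 : a0 40 06
[3] 0x0b->0x05 len=3 : a0 40 06
query mem[0x0b]=0xa0, mem[0x0d]=0x06, mem[0x06]=0x40, mem[0x18]=0x4a

MEM[0x0b,0x0d,0x06,0x18] = a0 06 40 4a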